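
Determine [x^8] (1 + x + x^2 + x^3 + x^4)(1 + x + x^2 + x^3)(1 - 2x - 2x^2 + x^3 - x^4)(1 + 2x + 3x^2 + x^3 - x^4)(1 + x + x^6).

(1 + x + x^2 + x^3 + x^4) has coefficients 1,1,1,1,1 for degrees 0…4.
(1 + x + x^2 + x^3) has coefficients 1,1,1,1,0,0,0,0,0 for degrees 0…8.
Multiplying by (1 - 2x - 2x^2 + x^3 - x^4) gives running coefficients 1,-1,-3,-2,-4,-2,0,-1,0 for degrees 0…8.
Multiplying by (1 + 2x + 3x^2 + x^3 - x^4) gives running coefficients 1,1,-2,-10,-19,-18,-15,-9,0 for degrees 0…8.
Finally multiplying by (1 + x + x^6), the product of all factors after the first has coefficients 1,2,-1,-12,-29,-37,-32,-23,-11 for degrees 0…8.
[x^8] = 1·(-11) + 1·(-23) + 1·(-32) + 1·(-37) + 1·(-29) = -132.

-132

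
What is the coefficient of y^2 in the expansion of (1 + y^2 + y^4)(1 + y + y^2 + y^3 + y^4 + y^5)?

2

(1 + y^2 + y^4) has coefficients 1,0,1 for degrees 0…2.
(1 + y + y^2 + y^3 + y^4 + y^5) has coefficients 1,1,1 for degrees 0…2.
[y^2] = 1·1 + 1·1 = 2.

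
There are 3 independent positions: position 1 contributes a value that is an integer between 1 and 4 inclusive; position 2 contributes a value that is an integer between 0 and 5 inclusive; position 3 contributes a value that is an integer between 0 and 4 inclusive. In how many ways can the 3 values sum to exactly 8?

17

The generating function for the choices is (z + z² + z³ + z⁴)·(1 + z + z² + z³ + z⁴ + z⁵)·(1 + z + z² + z³ + z⁴); the count is [z⁸].
(z + z² + z³ + z⁴) has coefficients 0,1,1,1,1 for degrees 0…4.
(1 + z + z² + z³ + z⁴ + z⁵) has coefficients 1,1,1,1,1,1,0,0,0 for degrees 0…8.
Finally multiplying by (1 + z + z² + z³ + z⁴), the product of all factors after the first has coefficients 1,2,3,4,5,5,4,3,2 for degrees 0…8.
[z⁸] = 1·3 + 1·4 + 1·5 + 1·5 = 17.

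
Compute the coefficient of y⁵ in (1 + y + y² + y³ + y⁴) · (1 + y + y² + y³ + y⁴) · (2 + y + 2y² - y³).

(1 + y + y² + y³ + y⁴) has coefficients 1,1,1,1,1 for degrees 0…4.
(1 + y + y² + y³ + y⁴) has coefficients 1,1,1,1,1,0 for degrees 0…5.
Finally multiplying by (2 + y + 2y² - y³), the product of all factors after the first has coefficients 2,3,5,4,4,2 for degrees 0…5.
[y⁵] = 1·2 + 1·4 + 1·4 + 1·5 + 1·3 = 18.

18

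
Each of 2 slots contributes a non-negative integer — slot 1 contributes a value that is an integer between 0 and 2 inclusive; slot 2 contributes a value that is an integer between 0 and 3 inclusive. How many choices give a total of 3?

The generating function for the choices is (1 + x + x^2)·(1 + x + x^2 + x^3); the count is [x^3].
(1 + x + x^2) has coefficients 1,1,1 for degrees 0…2.
(1 + x + x^2 + x^3) has coefficients 1,1,1,1 for degrees 0…3.
[x^3] = 1·1 + 1·1 + 1·1 = 3.

3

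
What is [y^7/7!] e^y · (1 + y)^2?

The EGF product rule gives c_7 = Σ_{k_1+k_2=7} C(7; k_1,k_2) · ∏ g_i(k_i), where e^y gives (1)^k; (1+y)^2 gives the falling factorial (2)_k.
g_1(k) for k = 0…7: 1, 1, 1, 1, 1, 1, 1, 1.
g_2(k) for k = 0…7: 1, 2, 2, 0, 0, 0, 0, 0.
c_7 = Σ_k C(7,k)·g_1(k)·g_2(7−k) = 21·1·2 + 7·1·2 + 1·1·1 = 42 + 14 + 1 = 57.

57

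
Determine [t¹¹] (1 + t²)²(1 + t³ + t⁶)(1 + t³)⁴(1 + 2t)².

(1 + t²)² has coefficients 1,0,2,0,1 for degrees 0…4.
(1 + t³ + t⁶) has coefficients 1,0,0,1,0,0,1,0,0,0,0,0 for degrees 0…11.
Multiplying by (1 + t³)⁴ gives running coefficients 1,0,0,5,0,0,11,0,0,14,0,0 for degrees 0…11.
Finally multiplying by (1 + 2t)², the product of all factors after the first has coefficients 1,4,4,5,20,20,11,44,44,14,56,56 for degrees 0…11.
[t¹¹] = 1·56 + 2·14 + 1·44 = 128.

128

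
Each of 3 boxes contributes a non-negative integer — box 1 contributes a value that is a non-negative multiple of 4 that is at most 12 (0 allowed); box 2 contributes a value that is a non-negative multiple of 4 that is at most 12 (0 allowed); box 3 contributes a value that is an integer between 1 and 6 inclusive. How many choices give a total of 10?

5

The generating function for the choices is (1 + y^4 + y^8 + y^12)·(1 + y^4 + y^8 + y^12)·(y + y^2 + y^3 + y^4 + y^5 + y^6); the count is [y^10].
(1 + y^4 + y^8 + y^12) has coefficients 1,0,0,0,1,0,0,0,1,0,0 for degrees 0…10.
(1 + y^4 + y^8 + y^12) has coefficients 1,0,0,0,1,0,0,0,1,0,0 for degrees 0…10.
Finally multiplying by (y + y^2 + y^3 + y^4 + y^5 + y^6), the product of all factors after the first has coefficients 0,1,1,1,1,2,2,1,1,2,2 for degrees 0…10.
[y^10] = 1·2 + 1·2 + 1·1 = 5.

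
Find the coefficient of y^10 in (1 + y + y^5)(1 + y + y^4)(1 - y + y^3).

(1 + y + y^5) has coefficients 1,1,0,0,0,1 for degrees 0…5.
(1 + y + y^4) has coefficients 1,1,0,0,1,0,0,0,0,0,0 for degrees 0…10.
Finally multiplying by (1 - y + y^3), the product of all factors after the first has coefficients 1,0,-1,1,2,-1,0,1,0,0,0 for degrees 0…10.
[y^10] = 1·0 + 1·0 + 1·(-1) = -1.

-1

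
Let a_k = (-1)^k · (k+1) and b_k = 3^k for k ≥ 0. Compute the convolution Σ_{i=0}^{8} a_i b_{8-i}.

Write out a_i and b_{8-i} for i = 0,…,8 and sum the products.
Σ = 1·6561 − 2·2187 + 3·729 − 4·243 + 5·81 − 6·27 + 7·9 − 8·3 + 9·1 = 3693.

3693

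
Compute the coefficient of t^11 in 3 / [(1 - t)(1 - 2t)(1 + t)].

Partial fractions give a closed form: a_n = (-3/2)·1^n + (4)·2^n + (1/2)·(-1)^n.
At n = 11: a_11 = 8190.

8190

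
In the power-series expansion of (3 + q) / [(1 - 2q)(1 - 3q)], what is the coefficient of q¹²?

The denominator gives the recurrence a_n = 5a_(n−1) − 6a_(n−2) for n ≥ 3; the numerator fixes a_0 = 3, a_1 = 16, a_2 = 62.
Iterating: 3, 16, 62, 214, 698, 2206, 6842, 20974, 63818, 193246, 583322, 1757134, 5285738, so a_12 = 5285738.

5285738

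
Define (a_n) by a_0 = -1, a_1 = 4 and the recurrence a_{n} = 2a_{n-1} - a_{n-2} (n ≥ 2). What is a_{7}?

The ordinary generating function has denominator 1 - 2z + z^2.
Iterating the recurrence: a_0,…,a_{7} = -1, 4, 9, 14, 19, 24, 29, 34.

34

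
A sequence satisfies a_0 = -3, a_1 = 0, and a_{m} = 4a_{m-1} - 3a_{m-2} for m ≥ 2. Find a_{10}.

The ordinary generating function has denominator 1 - 4q + 3q^2.
Iterating the recurrence: a_0,…,a_{10} = -3, 0, 9, 36, 117, 360, 1089, 3276, 9837, 29520, 88569.

88569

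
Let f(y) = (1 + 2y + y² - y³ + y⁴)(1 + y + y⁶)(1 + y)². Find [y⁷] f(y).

5

(1 + 2y + y² - y³ + y⁴) has coefficients 1,2,1,-1,1 for degrees 0…4.
(1 + y + y⁶) has coefficients 1,1,0,0,0,0,1,0 for degrees 0…7.
Finally multiplying by (1 + y)², the product of all factors after the first has coefficients 1,3,3,1,0,0,1,2 for degrees 0…7.
[y⁷] = 1·2 + 2·1 + 1·0 − 1·0 + 1·1 = 5.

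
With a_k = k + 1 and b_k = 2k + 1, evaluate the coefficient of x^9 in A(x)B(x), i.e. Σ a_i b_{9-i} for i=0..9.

385

Write out a_i and b_{9-i} for i = 0,…,9 and sum the products.
Σ = 1·19 + 2·17 + 3·15 + 4·13 + 5·11 + 6·9 + 7·7 + 8·5 + 9·3 + 10·1 = 385.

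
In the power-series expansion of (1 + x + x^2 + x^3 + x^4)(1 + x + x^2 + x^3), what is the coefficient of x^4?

4

(1 + x + x^2 + x^3 + x^4) has coefficients 1,1,1,1,1 for degrees 0…4.
(1 + x + x^2 + x^3) has coefficients 1,1,1,1,0 for degrees 0…4.
[x^4] = 1·0 + 1·1 + 1·1 + 1·1 + 1·1 = 4.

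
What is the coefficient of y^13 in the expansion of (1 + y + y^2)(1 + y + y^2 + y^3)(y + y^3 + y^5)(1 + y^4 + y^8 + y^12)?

9

(1 + y + y^2) has coefficients 1,1,1 for degrees 0…2.
(1 + y + y^2 + y^3) has coefficients 1,1,1,1,0,0,0,0,0,0,0,0,0,0 for degrees 0…13.
Multiplying by (y + y^3 + y^5) gives running coefficients 0,1,1,2,2,2,2,1,1,0,0,0,0,0 for degrees 0…13.
Finally multiplying by (1 + y^4 + y^8 + y^12), the product of all factors after the first has coefficients 0,1,1,2,2,3,3,3,3,3,3,3,3,3 for degrees 0…13.
[y^13] = 1·3 + 1·3 + 1·3 = 9.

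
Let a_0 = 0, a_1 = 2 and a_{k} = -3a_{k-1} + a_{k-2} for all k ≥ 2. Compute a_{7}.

The ordinary generating function has denominator 1 + 3z - z^2.
Iterating the recurrence: a_0,…,a_{7} = 0, 2, -6, 20, -66, 218, -720, 2378.

2378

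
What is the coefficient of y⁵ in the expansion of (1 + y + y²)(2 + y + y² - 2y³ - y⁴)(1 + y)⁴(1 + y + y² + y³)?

114

(1 + y + y²) has coefficients 1,1,1 for degrees 0…2.
(2 + y + y² - 2y³ - y⁴) has coefficients 2,1,1,-2,-1,0 for degrees 0…5.
Multiplying by (1 + y)⁴ gives running coefficients 2,9,17,16,3,-11 for degrees 0…5.
Finally multiplying by (1 + y + y² + y³), the product of all factors after the first has coefficients 2,11,28,44,45,25 for degrees 0…5.
[y⁵] = 1·25 + 1·45 + 1·44 = 114.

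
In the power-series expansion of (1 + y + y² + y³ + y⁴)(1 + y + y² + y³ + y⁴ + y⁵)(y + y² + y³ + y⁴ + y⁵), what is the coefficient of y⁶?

19

(1 + y + y² + y³ + y⁴) has coefficients 1,1,1,1,1 for degrees 0…4.
(1 + y + y² + y³ + y⁴ + y⁵) has coefficients 1,1,1,1,1,1,0 for degrees 0…6.
Finally multiplying by (y + y² + y³ + y⁴ + y⁵), the product of all factors after the first has coefficients 0,1,2,3,4,5,5 for degrees 0…6.
[y⁶] = 1·5 + 1·5 + 1·4 + 1·3 + 1·2 = 19.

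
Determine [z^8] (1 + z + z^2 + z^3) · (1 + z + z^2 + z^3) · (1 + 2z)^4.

(1 + z + z^2 + z^3) has coefficients 1,1,1,1 for degrees 0…3.
(1 + z + z^2 + z^3) has coefficients 1,1,1,1,0,0,0,0,0 for degrees 0…8.
Finally multiplying by (1 + 2z)^4, the product of all factors after the first has coefficients 1,9,33,65,80,72,48,16,0 for degrees 0…8.
[z^8] = 1·0 + 1·16 + 1·48 + 1·72 = 136.

136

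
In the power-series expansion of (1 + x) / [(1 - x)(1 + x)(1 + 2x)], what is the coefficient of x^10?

683

Partial fractions give a closed form: a_n = (1/3)·1^n + (2/3)·(-2)^n.
At n = 10: a_10 = 683.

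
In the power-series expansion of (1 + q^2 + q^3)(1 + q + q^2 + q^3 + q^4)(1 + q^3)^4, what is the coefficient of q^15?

(1 + q^2 + q^3) has coefficients 1,0,1,1 for degrees 0…3.
(1 + q + q^2 + q^3 + q^4) has coefficients 1,1,1,1,1,0,0,0,0,0,0,0,0,0,0,0 for degrees 0…15.
Finally multiplying by (1 + q^3)^4, the product of all factors after the first has coefficients 1,1,1,5,5,4,10,10,6,10,10,4,5,5,1,1 for degrees 0…15.
[q^15] = 1·1 + 1·5 + 1·5 = 11.

11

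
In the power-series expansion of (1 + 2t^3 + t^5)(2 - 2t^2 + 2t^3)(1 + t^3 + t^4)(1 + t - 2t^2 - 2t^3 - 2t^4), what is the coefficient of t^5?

-14

(1 + 2t^3 + t^5) has coefficients 1,0,0,2,0,1 for degrees 0…5.
(2 - 2t^2 + 2t^3) has coefficients 2,0,-2,2,0,0 for degrees 0…5.
Multiplying by (1 + t^3 + t^4) gives running coefficients 2,0,-2,4,2,-2 for degrees 0…5.
Finally multiplying by (1 + t - 2t^2 - 2t^3 - 2t^4), the product of all factors after the first has coefficients 2,2,-6,-2,6,-4 for degrees 0…5.
[t^5] = 1·(-4) + 2·(-6) + 1·2 = -14.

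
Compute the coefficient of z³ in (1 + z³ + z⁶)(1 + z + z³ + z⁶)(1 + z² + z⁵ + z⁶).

3

(1 + z³ + z⁶) has coefficients 1,0,0,1 for degrees 0…3.
(1 + z + z³ + z⁶) has coefficients 1,1,0,1 for degrees 0…3.
Finally multiplying by (1 + z² + z⁵ + z⁶), the product of all factors after the first has coefficients 1,1,1,2 for degrees 0…3.
[z³] = 1·2 + 1·1 = 3.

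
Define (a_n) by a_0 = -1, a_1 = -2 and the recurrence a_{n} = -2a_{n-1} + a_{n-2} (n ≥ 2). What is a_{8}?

The ordinary generating function has denominator 1 + 2t - t^2.
Iterating the recurrence: a_0,…,a_{8} = -1, -2, 3, -8, 19, -46, 111, -268, 647.

647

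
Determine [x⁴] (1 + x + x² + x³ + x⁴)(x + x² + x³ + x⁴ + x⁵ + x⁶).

4

(1 + x + x² + x³ + x⁴) has coefficients 1,1,1,1,1 for degrees 0…4.
(x + x² + x³ + x⁴ + x⁵ + x⁶) has coefficients 0,1,1,1,1 for degrees 0…4.
[x⁴] = 1·1 + 1·1 + 1·1 + 1·1 + 1·0 = 4.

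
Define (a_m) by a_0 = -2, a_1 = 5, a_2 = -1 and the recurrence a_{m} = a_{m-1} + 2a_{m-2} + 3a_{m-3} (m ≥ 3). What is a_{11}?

4438

The ordinary generating function has denominator 1 - z - 2z^2 - 3z^3.
Iterating the recurrence: a_0,…,a_{11} = -2, 5, -1, 3, 16, 19, 60, 146, 323, 795, 1879, 4438.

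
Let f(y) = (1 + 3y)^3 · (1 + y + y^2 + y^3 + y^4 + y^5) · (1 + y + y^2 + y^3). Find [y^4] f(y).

175

(1 + 3y)^3 has coefficients 1,9,27,27 for degrees 0…3.
(1 + y + y^2 + y^3 + y^4 + y^5) has coefficients 1,1,1,1,1 for degrees 0…4.
Finally multiplying by (1 + y + y^2 + y^3), the product of all factors after the first has coefficients 1,2,3,4,4 for degrees 0…4.
[y^4] = 1·4 + 9·4 + 27·3 + 27·2 = 175.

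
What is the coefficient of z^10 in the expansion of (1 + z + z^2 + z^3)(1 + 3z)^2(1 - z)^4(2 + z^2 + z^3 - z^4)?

(1 + z + z^2 + z^3) has coefficients 1,1,1,1 for degrees 0…3.
(1 + 3z)^2 has coefficients 1,6,9,0,0,0,0,0,0,0,0 for degrees 0…10.
Multiplying by (1 - z)^4 gives running coefficients 1,2,-9,-4,31,-30,9,0,0,0,0 for degrees 0…10.
Finally multiplying by (2 + z^2 + z^3 - z^4), the product of all factors after the first has coefficients 2,4,-17,-5,54,-75,54,5,-52,39,-9 for degrees 0…10.
[z^10] = 1·(-9) + 1·39 + 1·(-52) + 1·5 = -17.

-17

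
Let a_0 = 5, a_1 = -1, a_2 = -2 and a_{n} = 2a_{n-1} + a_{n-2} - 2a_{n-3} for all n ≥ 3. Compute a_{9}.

-1191

The ordinary generating function has denominator 1 - 2x - x^2 + 2x^3.
Iterating the recurrence: a_0,…,a_{9} = 5, -1, -2, -15, -30, -71, -142, -295, -590, -1191.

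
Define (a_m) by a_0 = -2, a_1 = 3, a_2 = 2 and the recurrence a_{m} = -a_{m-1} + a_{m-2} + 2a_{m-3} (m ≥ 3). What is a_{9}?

The ordinary generating function has denominator 1 + t - t^2 - 2t^3.
Iterating the recurrence: a_0,…,a_{9} = -2, 3, 2, -3, 11, -10, 15, -3, -2, 29.

29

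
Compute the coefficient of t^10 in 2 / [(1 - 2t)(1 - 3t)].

Partial fractions give a closed form: a_n = (-4)·2^n + (6)·3^n.
At n = 10: a_10 = 350198.

350198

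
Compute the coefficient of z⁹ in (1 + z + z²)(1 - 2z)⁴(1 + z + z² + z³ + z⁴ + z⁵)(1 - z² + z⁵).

2

(1 + z + z²) has coefficients 1,1,1 for degrees 0…2.
(1 - 2z)⁴ has coefficients 1,-8,24,-32,16,0,0,0,0,0 for degrees 0…9.
Multiplying by (1 + z + z² + z³ + z⁴ + z⁵) gives running coefficients 1,-7,17,-15,1,1,0,8,-16,16 for degrees 0…9.
Finally multiplying by (1 - z² + z⁵), the product of all factors after the first has coefficients 1,-7,16,-8,-16,17,-8,24,-31,9 for degrees 0…9.
[z⁹] = 1·9 + 1·(-31) + 1·24 = 2.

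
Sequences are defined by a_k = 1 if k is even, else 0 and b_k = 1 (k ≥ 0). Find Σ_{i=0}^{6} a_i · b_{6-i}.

The convolution is the x^6 coefficient of A(x)B(x).
Σ = 1·1 + 0·1 + 1·1 + 0·1 + 1·1 + 0·1 + 1·1 = 4.

4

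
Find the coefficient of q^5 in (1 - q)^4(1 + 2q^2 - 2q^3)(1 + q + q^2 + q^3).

(1 - q)^4 has coefficients 1,-4,6,-4,1 for degrees 0…4.
(1 + 2q^2 - 2q^3) has coefficients 1,0,2,-2,0,0 for degrees 0…5.
Finally multiplying by (1 + q + q^2 + q^3), the product of all factors after the first has coefficients 1,1,3,1,0,0 for degrees 0…5.
[q^5] = 1·0 − 4·0 + 6·1 − 4·3 + 1·1 = -5.

-5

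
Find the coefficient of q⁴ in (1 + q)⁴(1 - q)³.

(1 + q)⁴ has coefficients 1,4,6,4,1 for degrees 0…4.
(1 - q)³ has coefficients 1,-3,3,-1,0 for degrees 0…4.
[q⁴] = 1·0 + 4·(-1) + 6·3 + 4·(-3) + 1·1 = 3.

3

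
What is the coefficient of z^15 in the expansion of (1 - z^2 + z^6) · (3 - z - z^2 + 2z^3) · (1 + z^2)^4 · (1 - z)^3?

21

(1 - z^2 + z^6) has coefficients 1,0,-1,0,0,0,1 for degrees 0…6.
(3 - z - z^2 + 2z^3) has coefficients 3,-1,-1,2,0,0,0,0,0,0,0,0,0,0,0,0 for degrees 0…15.
Multiplying by (1 + z^2)^4 gives running coefficients 3,-1,11,-2,14,2,6,8,-1,7,-1,2,0,0,0,0 for degrees 0…15.
Finally multiplying by (1 - z)^3, the product of all factors after the first has coefficients 3,-10,23,-41,54,-57,44,-18,-9,28,-33,27,-16,7,-2,0 for degrees 0…15.
[z^15] = 1·0 − 1·7 + 1·28 = 21.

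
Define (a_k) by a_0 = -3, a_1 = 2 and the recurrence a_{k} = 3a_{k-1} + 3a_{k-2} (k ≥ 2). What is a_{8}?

The ordinary generating function has denominator 1 - 3y - 3y^2.
Iterating the recurrence: a_0,…,a_{8} = -3, 2, -3, -3, -18, -63, -243, -918, -3483.

-3483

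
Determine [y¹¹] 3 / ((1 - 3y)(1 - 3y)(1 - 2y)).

15967806

The denominator gives the recurrence a_n = 8a_(n−1) − 21a_(n−2) + 18a_(n−3) for n ≥ 3; the numerator fixes a_0 = 3, a_1 = 24, a_2 = 129.
Iterating: 3, 24, 129, 582, 2379, 9132, 33573, 119634, 416415, 1423320, 4795257, 15967806, so a_11 = 15967806.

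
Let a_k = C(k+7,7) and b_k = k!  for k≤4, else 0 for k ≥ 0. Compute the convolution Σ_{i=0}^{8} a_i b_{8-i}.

25971

Write out a_i and b_{8-i} for i = 0,…,8 and sum the products.
Σ = 1·0 + 8·0 + 36·0 + 120·0 + 330·24 + 792·6 + 1716·2 + 3432·1 + 6435·1 = 25971.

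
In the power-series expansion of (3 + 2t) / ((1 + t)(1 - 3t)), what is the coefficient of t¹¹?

487154

The denominator gives the recurrence a_n = 2a_(n−1) + 3a_(n−2) for n ≥ 3; the numerator fixes a_0 = 3, a_1 = 8, a_2 = 25.
Iterating: 3, 8, 25, 74, 223, 668, 2005, 6014, 18043, 54128, 162385, 487154, so a_11 = 487154.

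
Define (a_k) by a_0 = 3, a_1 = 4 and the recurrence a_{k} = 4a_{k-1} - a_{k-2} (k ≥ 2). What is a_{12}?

6736083

The ordinary generating function has denominator 1 - 4x + x^2.
Iterating the recurrence: a_0,…,a_{12} = 3, 4, 13, 48, 179, 668, 2493, 9304, 34723, 129588, 483629, 1804928, 6736083.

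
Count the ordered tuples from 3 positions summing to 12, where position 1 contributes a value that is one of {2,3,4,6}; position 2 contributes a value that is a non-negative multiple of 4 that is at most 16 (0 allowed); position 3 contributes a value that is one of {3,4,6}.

3

The generating function for the choices is (z^2 + z^3 + z^4 + z^6)·(1 + z^4 + z^8 + z^12 + z^16)·(z^3 + z^4 + z^6); the count is [z^12].
(z^2 + z^3 + z^4 + z^6) has coefficients 0,0,1,1,1,0,1 for degrees 0…6.
(1 + z^4 + z^8 + z^12 + z^16) has coefficients 1,0,0,0,1,0,0,0,1,0,0,0,1 for degrees 0…12.
Finally multiplying by (z^3 + z^4 + z^6), the product of all factors after the first has coefficients 0,0,0,1,1,0,1,1,1,0,1,1,1 for degrees 0…12.
[z^12] = 1·1 + 1·0 + 1·1 + 1·1 = 3.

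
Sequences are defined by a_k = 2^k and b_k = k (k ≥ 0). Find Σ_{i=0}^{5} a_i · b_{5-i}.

57

Write out a_i and b_{5-i} for i = 0,…,5 and sum the products.
Σ = 1·5 + 2·4 + 4·3 + 8·2 + 16·1 + 32·0 = 57.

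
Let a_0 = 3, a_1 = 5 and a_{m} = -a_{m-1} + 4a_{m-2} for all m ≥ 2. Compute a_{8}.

The ordinary generating function has denominator 1 + y - 4y^2.
Iterating the recurrence: a_0,…,a_{8} = 3, 5, 7, 13, 15, 37, 23, 125, -33.

-33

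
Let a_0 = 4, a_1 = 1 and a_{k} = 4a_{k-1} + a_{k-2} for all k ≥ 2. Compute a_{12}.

The ordinary generating function has denominator 1 - 4x - x^2.
Iterating the recurrence: a_0,…,a_{12} = 4, 1, 8, 33, 140, 593, 2512, 10641, 45076, 190945, 808856, 3426369, 14514332.

14514332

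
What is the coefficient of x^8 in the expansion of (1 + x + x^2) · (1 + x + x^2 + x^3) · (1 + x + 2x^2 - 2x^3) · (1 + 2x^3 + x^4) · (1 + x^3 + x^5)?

41

(1 + x + x^2) has coefficients 1,1,1 for degrees 0…2.
(1 + x + x^2 + x^3) has coefficients 1,1,1,1,0,0,0,0,0 for degrees 0…8.
Multiplying by (1 + x + 2x^2 - 2x^3) gives running coefficients 1,2,4,2,1,0,-2,0,0 for degrees 0…8.
Multiplying by (1 + 2x^3 + x^4) gives running coefficients 1,2,4,4,6,10,6,4,1 for degrees 0…8.
Finally multiplying by (1 + x^3 + x^5), the product of all factors after the first has coefficients 1,2,4,5,8,15,12,14,15 for degrees 0…8.
[x^8] = 1·15 + 1·14 + 1·12 = 41.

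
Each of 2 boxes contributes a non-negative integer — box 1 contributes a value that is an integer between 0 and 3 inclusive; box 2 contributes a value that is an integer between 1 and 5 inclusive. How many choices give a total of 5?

4

The generating function for the choices is (1 + z + z² + z³)·(z + z² + z³ + z⁴ + z⁵); the count is [z⁵].
(1 + z + z² + z³) has coefficients 1,1,1,1 for degrees 0…3.
(z + z² + z³ + z⁴ + z⁵) has coefficients 0,1,1,1,1,1 for degrees 0…5.
[z⁵] = 1·1 + 1·1 + 1·1 + 1·1 = 4.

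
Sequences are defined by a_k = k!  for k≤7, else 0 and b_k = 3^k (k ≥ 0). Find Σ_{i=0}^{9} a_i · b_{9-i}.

The convolution is the x^9 coefficient of A(x)B(x).
Σ = 1·19683 + 1·6561 + 2·2187 + 6·729 + 24·243 + 120·81 + 720·27 + 5040·9 + 0·3 + 0·1 = 115344.

115344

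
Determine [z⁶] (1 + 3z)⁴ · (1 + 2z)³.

(1 + 3z)⁴ has coefficients 1,12,54,108,81 for degrees 0…4.
(1 + 2z)³ has coefficients 1,6,12,8,0,0,0 for degrees 0…6.
[z⁶] = 1·0 + 12·0 + 54·0 + 108·8 + 81·12 = 1836.

1836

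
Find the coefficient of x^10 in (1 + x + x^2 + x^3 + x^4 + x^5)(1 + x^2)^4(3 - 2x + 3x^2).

26

(1 + x + x^2 + x^3 + x^4 + x^5) has coefficients 1,1,1,1,1,1 for degrees 0…5.
(1 + x^2)^4 has coefficients 1,0,4,0,6,0,4,0,1,0,0 for degrees 0…10.
Finally multiplying by (3 - 2x + 3x^2), the product of all factors after the first has coefficients 3,-2,15,-8,30,-12,30,-8,15,-2,3 for degrees 0…10.
[x^10] = 1·3 + 1·(-2) + 1·15 + 1·(-8) + 1·30 + 1·(-12) = 26.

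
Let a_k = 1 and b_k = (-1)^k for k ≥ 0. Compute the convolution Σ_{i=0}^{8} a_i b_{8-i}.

1

Write out a_i and b_{8-i} for i = 0,…,8 and sum the products.
Σ = 1·1 + 1·(-1) + 1·1 + 1·(-1) + 1·1 + 1·(-1) + 1·1 + 1·(-1) + 1·1 = 1.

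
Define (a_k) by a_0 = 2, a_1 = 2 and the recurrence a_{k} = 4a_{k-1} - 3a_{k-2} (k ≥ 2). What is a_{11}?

2

The ordinary generating function has denominator 1 - 4y + 3y^2.
Iterating the recurrence: a_0,…,a_{11} = 2, 2, 2, 2, 2, 2, 2, 2, 2, 2, 2, 2.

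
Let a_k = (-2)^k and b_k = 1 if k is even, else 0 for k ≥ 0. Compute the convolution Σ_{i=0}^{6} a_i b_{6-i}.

This is [x^6] in the product of the two ordinary generating functions.
Σ = 1·1 − 2·0 + 4·1 − 8·0 + 16·1 − 32·0 + 64·1 = 85.

85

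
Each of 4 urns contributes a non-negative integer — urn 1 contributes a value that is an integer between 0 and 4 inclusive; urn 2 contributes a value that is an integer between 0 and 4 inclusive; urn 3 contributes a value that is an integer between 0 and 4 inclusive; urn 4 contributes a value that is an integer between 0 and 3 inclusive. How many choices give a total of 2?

The generating function for the choices is (1 + y + y^2 + y^3 + y^4)·(1 + y + y^2 + y^3 + y^4)·(1 + y + y^2 + y^3 + y^4)·(1 + y + y^2 + y^3); the count is [y^2].
(1 + y + y^2 + y^3 + y^4) has coefficients 1,1,1 for degrees 0…2.
(1 + y + y^2 + y^3 + y^4) has coefficients 1,1,1 for degrees 0…2.
Multiplying by (1 + y + y^2 + y^3 + y^4) gives running coefficients 1,2,3 for degrees 0…2.
Finally multiplying by (1 + y + y^2 + y^3), the product of all factors after the first has coefficients 1,3,6 for degrees 0…2.
[y^2] = 1·6 + 1·3 + 1·1 = 10.

10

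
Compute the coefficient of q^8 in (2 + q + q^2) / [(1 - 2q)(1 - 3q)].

46706

The denominator gives the recurrence a_n = 5a_(n−1) − 6a_(n−2) for n ≥ 3; the numerator fixes a_0 = 2, a_1 = 11, a_2 = 44.
Iterating: 2, 11, 44, 154, 506, 1606, 4994, 15334, 46706, so a_8 = 46706.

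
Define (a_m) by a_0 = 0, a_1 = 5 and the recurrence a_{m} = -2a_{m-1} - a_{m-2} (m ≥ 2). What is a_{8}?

The ordinary generating function has denominator 1 + 2x + x^2.
Iterating the recurrence: a_0,…,a_{8} = 0, 5, -10, 15, -20, 25, -30, 35, -40.

-40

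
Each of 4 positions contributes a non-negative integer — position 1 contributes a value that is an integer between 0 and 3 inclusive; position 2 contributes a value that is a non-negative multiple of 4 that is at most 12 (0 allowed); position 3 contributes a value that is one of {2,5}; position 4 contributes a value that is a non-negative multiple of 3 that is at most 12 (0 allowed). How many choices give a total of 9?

5

The generating function for the choices is (1 + z + z^2 + z^3)·(1 + z^4 + z^8 + z^12)·(z^2 + z^5)·(1 + z^3 + z^6 + z^9 + z^12); the count is [z^9].
(1 + z + z^2 + z^3) has coefficients 1,1,1,1 for degrees 0…3.
(1 + z^4 + z^8 + z^12) has coefficients 1,0,0,0,1,0,0,0,1,0 for degrees 0…9.
Multiplying by (z^2 + z^5) gives running coefficients 0,0,1,0,0,1,1,0,0,1 for degrees 0…9.
Finally multiplying by (1 + z^3 + z^6 + z^9 + z^12), the product of all factors after the first has coefficients 0,0,1,0,0,2,1,0,2,2 for degrees 0…9.
[z^9] = 1·2 + 1·2 + 1·0 + 1·1 = 5.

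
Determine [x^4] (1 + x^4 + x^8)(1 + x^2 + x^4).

2

(1 + x^4 + x^8) has coefficients 1,0,0,0,1 for degrees 0…4.
(1 + x^2 + x^4) has coefficients 1,0,1,0,1 for degrees 0…4.
[x^4] = 1·1 + 1·1 = 2.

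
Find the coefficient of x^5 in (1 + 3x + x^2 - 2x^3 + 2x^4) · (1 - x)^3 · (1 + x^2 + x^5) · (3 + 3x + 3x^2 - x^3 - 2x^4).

(1 + 3x + x^2 - 2x^3 + 2x^4) has coefficients 1,3,1,-2,2 for degrees 0…4.
(1 - x)^3 has coefficients 1,-3,3,-1,0,0 for degrees 0…5.
Multiplying by (1 + x^2 + x^5) gives running coefficients 1,-3,4,-4,3,0 for degrees 0…5.
Finally multiplying by (3 + 3x + 3x^2 - x^3 - 2x^4), the product of all factors after the first has coefficients 3,-6,6,-10,10,-1 for degrees 0…5.
[x^5] = 1·(-1) + 3·10 + 1·(-10) − 2·6 + 2·(-6) = -5.

-5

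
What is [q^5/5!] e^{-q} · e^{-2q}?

The EGF product rule gives c_5 = Σ_{k_1+k_2=5} C(5; k_1,k_2) · ∏ g_i(k_i), where e^{-q} gives (-1)^k; e^{-2q} gives (-2)^k.
g_1(k) for k = 0…5: 1, -1, 1, -1, 1, -1.
g_2(k) for k = 0…5: 1, -2, 4, -8, 16, -32.
c_5 = Σ_k C(5,k)·g_1(k)·g_2(5−k) = 1·1·(-32) + 5·(-1)·16 + 10·1·(-8) + 10·(-1)·4 + 5·1·(-2) + 1·(-1)·1 = −32 − 80 − 80 − 40 − 10 − 1 = -243.

-243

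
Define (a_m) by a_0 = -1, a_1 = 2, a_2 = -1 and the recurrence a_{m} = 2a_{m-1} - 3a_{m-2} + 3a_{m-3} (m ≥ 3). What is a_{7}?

The ordinary generating function has denominator 1 - 2z + 3z^2 - 3z^3.
Iterating the recurrence: a_0,…,a_{7} = -1, 2, -1, -11, -13, 4, 14, -23.

-23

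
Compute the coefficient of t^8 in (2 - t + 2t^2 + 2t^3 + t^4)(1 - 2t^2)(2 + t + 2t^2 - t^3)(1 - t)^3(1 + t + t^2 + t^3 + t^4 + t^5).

-7

(2 - t + 2t^2 + 2t^3 + t^4) has coefficients 2,-1,2,2,1 for degrees 0…4.
(1 - 2t^2) has coefficients 1,0,-2,0,0,0,0,0,0 for degrees 0…8.
Multiplying by (2 + t + 2t^2 - t^3) gives running coefficients 2,1,-2,-3,-4,2,0,0,0 for degrees 0…8.
Multiplying by (1 - t)^3 gives running coefficients 2,-5,1,4,-2,7,-15,10,-2 for degrees 0…8.
Finally multiplying by (1 + t + t^2 + t^3 + t^4 + t^5), the product of all factors after the first has coefficients 2,-3,-2,2,0,7,-10,5,2 for degrees 0…8.
[t^8] = 2·2 − 1·5 + 2·(-10) + 2·7 + 1·0 = -7.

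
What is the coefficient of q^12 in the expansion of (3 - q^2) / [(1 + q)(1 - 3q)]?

1151456

The denominator gives the recurrence a_n = 2a_(n−1) + 3a_(n−2) for n ≥ 3; the numerator fixes a_0 = 3, a_1 = 6, a_2 = 20.
Iterating: 3, 6, 20, 58, 176, 526, 1580, 4738, 14216, 42646, 127940, 383818, 1151456, so a_12 = 1151456.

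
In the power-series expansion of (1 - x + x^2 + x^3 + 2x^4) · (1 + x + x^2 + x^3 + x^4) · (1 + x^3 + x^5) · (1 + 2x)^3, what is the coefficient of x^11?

(1 - x + x^2 + x^3 + 2x^4) has coefficients 1,-1,1,1,2 for degrees 0…4.
(1 + x + x^2 + x^3 + x^4) has coefficients 1,1,1,1,1,0,0,0,0,0,0,0 for degrees 0…11.
Multiplying by (1 + x^3 + x^5) gives running coefficients 1,1,1,2,2,2,2,2,1,1,0,0 for degrees 0…11.
Finally multiplying by (1 + 2x)^3, the product of all factors after the first has coefficients 1,7,19,28,34,46,54,54,53,47,34,20 for degrees 0…11.
[x^11] = 1·20 − 1·34 + 1·47 + 1·53 + 2·54 = 194.

194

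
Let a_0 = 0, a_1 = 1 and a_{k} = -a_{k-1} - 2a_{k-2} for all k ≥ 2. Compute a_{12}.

-45

The ordinary generating function has denominator 1 + t + 2t^2.
Iterating the recurrence: a_0,…,a_{12} = 0, 1, -1, -1, 3, -1, -5, 7, 3, -17, 11, 23, -45.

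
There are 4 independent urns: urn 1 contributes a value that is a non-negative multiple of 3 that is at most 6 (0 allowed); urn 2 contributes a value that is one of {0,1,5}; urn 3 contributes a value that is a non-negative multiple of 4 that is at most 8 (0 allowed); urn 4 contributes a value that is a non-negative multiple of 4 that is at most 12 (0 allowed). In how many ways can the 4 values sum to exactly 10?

The generating function for the choices is (1 + y^3 + y^6)·(1 + y + y^5)·(1 + y^4 + y^8)·(1 + y^4 + y^8 + y^12); the count is [y^10].
(1 + y^3 + y^6) has coefficients 1,0,0,1,0,0,1 for degrees 0…6.
(1 + y + y^5) has coefficients 1,1,0,0,0,1,0,0,0,0,0 for degrees 0…10.
Multiplying by (1 + y^4 + y^8) gives running coefficients 1,1,0,0,1,2,0,0,1,2,0 for degrees 0…10.
Finally multiplying by (1 + y^4 + y^8 + y^12), the product of all factors after the first has coefficients 1,1,0,0,2,3,0,0,3,5,0 for degrees 0…10.
[y^10] = 1·0 + 1·0 + 1·2 = 2.

2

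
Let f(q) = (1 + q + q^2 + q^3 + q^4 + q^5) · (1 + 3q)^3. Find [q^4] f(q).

(1 + q + q^2 + q^3 + q^4 + q^5) has coefficients 1,1,1,1,1 for degrees 0…4.
(1 + 3q)^3 has coefficients 1,9,27,27,0 for degrees 0…4.
[q^4] = 1·0 + 1·27 + 1·27 + 1·9 + 1·1 = 64.

64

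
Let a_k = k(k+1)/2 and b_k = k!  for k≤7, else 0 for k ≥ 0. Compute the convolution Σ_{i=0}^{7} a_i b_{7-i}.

1363

The convolution is the t^7 coefficient of A(t)B(t).
Σ = 0·5040 + 1·720 + 3·120 + 6·24 + 10·6 + 15·2 + 21·1 + 28·1 = 1363.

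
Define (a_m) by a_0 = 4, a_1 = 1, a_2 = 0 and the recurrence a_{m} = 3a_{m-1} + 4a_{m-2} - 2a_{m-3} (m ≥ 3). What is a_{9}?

The ordinary generating function has denominator 1 - 3q - 4q^2 + 2q^3.
Iterating the recurrence: a_0,…,a_{9} = 4, 1, 0, -4, -14, -58, -222, -870, -3382, -13182.

-13182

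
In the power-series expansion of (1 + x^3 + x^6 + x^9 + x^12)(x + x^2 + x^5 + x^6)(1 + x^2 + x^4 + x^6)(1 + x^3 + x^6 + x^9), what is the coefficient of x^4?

3

(1 + x^3 + x^6 + x^9 + x^12) has coefficients 1,0,0,1,0 for degrees 0…4.
(x + x^2 + x^5 + x^6) has coefficients 0,1,1,0,0 for degrees 0…4.
Multiplying by (1 + x^2 + x^4 + x^6) gives running coefficients 0,1,1,1,1 for degrees 0…4.
Finally multiplying by (1 + x^3 + x^6 + x^9), the product of all factors after the first has coefficients 0,1,1,1,2 for degrees 0…4.
[x^4] = 1·2 + 1·1 = 3.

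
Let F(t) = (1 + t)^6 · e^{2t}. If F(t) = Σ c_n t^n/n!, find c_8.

The EGF product rule gives c_8 = Σ_{k_1+k_2=8} C(8; k_1,k_2) · ∏ g_i(k_i), where (1+t)^6 gives the falling factorial (6)_k; e^{2t} gives (2)^k.
g_1(k) for k = 0…8: 1, 6, 30, 120, 360, 720, 720, 0, 0.
g_2(k) for k = 0…8: 1, 2, 4, 8, 16, 32, 64, 128, 256.
c_8 = Σ_k C(8,k)·g_1(k)·g_2(8−k) = 1·1·256 + 8·6·128 + 28·30·64 + 56·120·32 + 70·360·16 + 56·720·8 + 28·720·4 = 256 + 6144 + 53760 + 215040 + 403200 + 322560 + 80640 = 1081600.

1081600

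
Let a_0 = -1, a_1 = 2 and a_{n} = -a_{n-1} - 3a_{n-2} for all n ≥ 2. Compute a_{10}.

The ordinary generating function has denominator 1 + t + 3t^2.
Iterating the recurrence: a_0,…,a_{10} = -1, 2, 1, -7, 4, 17, -29, -22, 109, -43, -284.

-284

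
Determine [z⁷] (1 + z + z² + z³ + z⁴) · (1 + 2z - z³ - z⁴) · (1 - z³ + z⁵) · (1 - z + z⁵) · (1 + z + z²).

9

(1 + z + z² + z³ + z⁴) has coefficients 1,1,1,1,1 for degrees 0…4.
(1 + 2z - z³ - z⁴) has coefficients 1,2,0,-1,-1,0,0,0 for degrees 0…7.
Multiplying by (1 - z³ + z⁵) gives running coefficients 1,2,0,-2,-3,1,3,1 for degrees 0…7.
Multiplying by (1 - z + z⁵) gives running coefficients 1,1,-2,-2,-1,5,4,-2 for degrees 0…7.
Finally multiplying by (1 + z + z²), the product of all factors after the first has coefficients 1,2,0,-3,-5,2,8,7 for degrees 0…7.
[z⁷] = 1·7 + 1·8 + 1·2 + 1·(-5) + 1·(-3) = 9.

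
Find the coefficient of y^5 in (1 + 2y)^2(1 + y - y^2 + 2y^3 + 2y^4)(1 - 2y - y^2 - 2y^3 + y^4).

-7

(1 + 2y)^2 has coefficients 1,4,4 for degrees 0…2.
(1 + y - y^2 + 2y^3 + 2y^4) has coefficients 1,1,-1,2,2,0 for degrees 0…5.
Finally multiplying by (1 - 2y - y^2 - 2y^3 + y^4), the product of all factors after the first has coefficients 1,-1,-4,1,-2,-3 for degrees 0…5.
[y^5] = 1·(-3) + 4·(-2) + 4·1 = -7.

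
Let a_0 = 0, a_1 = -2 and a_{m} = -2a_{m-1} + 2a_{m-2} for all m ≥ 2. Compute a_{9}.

The ordinary generating function has denominator 1 + 2y - 2y^2.
Iterating the recurrence: a_0,…,a_{9} = 0, -2, 4, -12, 32, -88, 240, -656, 1792, -4896.

-4896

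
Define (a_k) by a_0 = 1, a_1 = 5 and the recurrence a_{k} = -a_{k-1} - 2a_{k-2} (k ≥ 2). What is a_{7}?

45

The ordinary generating function has denominator 1 + z + 2z^2.
Iterating the recurrence: a_0,…,a_{7} = 1, 5, -7, -3, 17, -11, -23, 45.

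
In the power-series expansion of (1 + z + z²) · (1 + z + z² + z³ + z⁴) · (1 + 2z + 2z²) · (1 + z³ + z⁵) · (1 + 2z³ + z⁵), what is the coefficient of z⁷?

(1 + z + z²) has coefficients 1,1,1 for degrees 0…2.
(1 + z + z² + z³ + z⁴) has coefficients 1,1,1,1,1,0,0,0 for degrees 0…7.
Multiplying by (1 + 2z + 2z²) gives running coefficients 1,3,5,5,5,4,2,0 for degrees 0…7.
Multiplying by (1 + z³ + z⁵) gives running coefficients 1,3,5,6,8,10,10,10 for degrees 0…7.
Finally multiplying by (1 + 2z³ + z⁵), the product of all factors after the first has coefficients 1,3,5,8,14,21,25,31 for degrees 0…7.
[z⁷] = 1·31 + 1·25 + 1·21 = 77.

77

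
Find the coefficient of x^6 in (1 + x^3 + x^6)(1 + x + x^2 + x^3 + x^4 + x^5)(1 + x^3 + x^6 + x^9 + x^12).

5

(1 + x^3 + x^6) has coefficients 1,0,0,1,0,0,1 for degrees 0…6.
(1 + x + x^2 + x^3 + x^4 + x^5) has coefficients 1,1,1,1,1,1,0 for degrees 0…6.
Finally multiplying by (1 + x^3 + x^6 + x^9 + x^12), the product of all factors after the first has coefficients 1,1,1,2,2,2,2 for degrees 0…6.
[x^6] = 1·2 + 1·2 + 1·1 = 5.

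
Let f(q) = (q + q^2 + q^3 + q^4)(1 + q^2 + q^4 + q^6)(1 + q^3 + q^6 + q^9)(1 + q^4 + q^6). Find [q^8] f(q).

(q + q^2 + q^3 + q^4) has coefficients 0,1,1,1,1 for degrees 0…4.
(1 + q^2 + q^4 + q^6) has coefficients 1,0,1,0,1,0,1,0,0 for degrees 0…8.
Multiplying by (1 + q^3 + q^6 + q^9) gives running coefficients 1,0,1,1,1,1,2,1,1 for degrees 0…8.
Finally multiplying by (1 + q^4 + q^6), the product of all factors after the first has coefficients 1,0,1,1,2,1,4,2,3 for degrees 0…8.
[q^8] = 1·2 + 1·4 + 1·1 + 1·2 = 9.

9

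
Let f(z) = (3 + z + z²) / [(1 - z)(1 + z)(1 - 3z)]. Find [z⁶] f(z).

2824

Partial fractions give a closed form: a_n = (-5/4)·1^n + (3/8)·(-1)^n + (31/8)·3^n.
At n = 6: a_6 = 2824.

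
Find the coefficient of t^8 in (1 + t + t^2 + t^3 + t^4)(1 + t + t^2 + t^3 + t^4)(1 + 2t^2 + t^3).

(1 + t + t^2 + t^3 + t^4) has coefficients 1,1,1,1,1 for degrees 0…4.
(1 + t + t^2 + t^3 + t^4) has coefficients 1,1,1,1,1,0,0,0,0 for degrees 0…8.
Finally multiplying by (1 + 2t^2 + t^3), the product of all factors after the first has coefficients 1,1,3,4,4,3,3,1,0 for degrees 0…8.
[t^8] = 1·0 + 1·1 + 1·3 + 1·3 + 1·4 = 11.

11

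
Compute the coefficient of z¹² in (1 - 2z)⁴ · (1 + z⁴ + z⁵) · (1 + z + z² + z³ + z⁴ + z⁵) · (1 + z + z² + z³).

(1 - 2z)⁴ has coefficients 1,-8,24,-32,16 for degrees 0…4.
(1 + z⁴ + z⁵) has coefficients 1,0,0,0,1,1,0,0,0,0,0,0,0 for degrees 0…12.
Multiplying by (1 + z + z² + z³ + z⁴ + z⁵) gives running coefficients 1,1,1,1,2,3,2,2,2,2,1,0,0 for degrees 0…12.
Finally multiplying by (1 + z + z² + z³), the product of all factors after the first has coefficients 1,2,3,4,5,7,8,9,9,8,7,5,3 for degrees 0…12.
[z¹²] = 1·3 − 8·5 + 24·7 − 32·8 + 16·9 = 19.

19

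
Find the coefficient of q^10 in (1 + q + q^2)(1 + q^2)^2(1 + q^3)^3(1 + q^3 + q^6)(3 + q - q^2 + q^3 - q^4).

(1 + q + q^2) has coefficients 1,1,1 for degrees 0…2.
(1 + q^2)^2 has coefficients 1,0,2,0,1,0,0,0,0,0,0 for degrees 0…10.
Multiplying by (1 + q^3)^3 gives running coefficients 1,0,2,3,1,6,3,3,6,1,3 for degrees 0…10.
Multiplying by (1 + q^3 + q^6) gives running coefficients 1,0,2,4,1,8,7,4,14,7,7 for degrees 0…10.
Finally multiplying by (3 + q - q^2 + q^3 - q^4), the product of all factors after the first has coefficients 3,1,5,15,4,23,30,8,46,30,11 for degrees 0…10.
[q^10] = 1·11 + 1·30 + 1·46 = 87.

87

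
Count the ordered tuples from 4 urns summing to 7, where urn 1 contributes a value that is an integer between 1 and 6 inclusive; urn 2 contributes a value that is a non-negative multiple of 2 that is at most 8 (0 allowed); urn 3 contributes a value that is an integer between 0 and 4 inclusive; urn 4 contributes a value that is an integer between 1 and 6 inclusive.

The generating function for the choices is (y + y² + y³ + y⁴ + y⁵ + y⁶)·(1 + y² + y⁴ + y⁶ + y⁸)·(1 + y + y² + y³ + y⁴)·(y + y² + y³ + y⁴ + y⁵ + y⁶); the count is [y⁷].
(y + y² + y³ + y⁴ + y⁵ + y⁶) has coefficients 0,1,1,1,1,1,1 for degrees 0…6.
(1 + y² + y⁴ + y⁶ + y⁸) has coefficients 1,0,1,0,1,0,1,0 for degrees 0…7.
Multiplying by (1 + y + y² + y³ + y⁴) gives running coefficients 1,1,2,2,3,2,3,2 for degrees 0…7.
Finally multiplying by (y + y² + y³ + y⁴ + y⁵ + y⁶), the product of all factors after the first has coefficients 0,1,2,4,6,9,11,13 for degrees 0…7.
[y⁷] = 1·11 + 1·9 + 1·6 + 1·4 + 1·2 + 1·1 = 33.

33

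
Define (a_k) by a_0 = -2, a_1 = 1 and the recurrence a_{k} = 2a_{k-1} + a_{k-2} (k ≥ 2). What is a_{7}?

The ordinary generating function has denominator 1 - 2z - z^2.
Iterating the recurrence: a_0,…,a_{7} = -2, 1, 0, 1, 2, 5, 12, 29.

29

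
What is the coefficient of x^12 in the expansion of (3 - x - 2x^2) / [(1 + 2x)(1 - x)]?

The denominator gives the recurrence a_n = −a_(n−1) + 2a_(n−2) for n ≥ 3; the numerator fixes a_0 = 3, a_1 = -4, a_2 = 8.
Iterating: 3, -4, 8, -16, 32, -64, 128, -256, 512, -1024, 2048, -4096, 8192, so a_12 = 8192.

8192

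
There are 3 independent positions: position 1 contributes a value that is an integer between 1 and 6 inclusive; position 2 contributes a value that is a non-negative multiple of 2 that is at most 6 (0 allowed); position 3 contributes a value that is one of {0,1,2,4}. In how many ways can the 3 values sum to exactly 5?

The generating function for the choices is (z + z² + z³ + z⁴ + z⁵ + z⁶)·(1 + z² + z⁴ + z⁶)·(1 + z + z² + z⁴); the count is [z⁵].
(z + z² + z³ + z⁴ + z⁵ + z⁶) has coefficients 0,1,1,1,1,1 for degrees 0…5.
(1 + z² + z⁴ + z⁶) has coefficients 1,0,1,0,1,0 for degrees 0…5.
Finally multiplying by (1 + z + z² + z⁴), the product of all factors after the first has coefficients 1,1,2,1,3,1 for degrees 0…5.
[z⁵] = 1·3 + 1·1 + 1·2 + 1·1 + 1·1 = 8.

8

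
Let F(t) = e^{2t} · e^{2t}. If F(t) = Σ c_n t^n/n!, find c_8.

The EGF product rule gives c_8 = Σ_{k_1+k_2=8} C(8; k_1,k_2) · ∏ g_i(k_i), where e^{2t} gives (2)^k; e^{2t} gives (2)^k.
g_1(k) for k = 0…8: 1, 2, 4, 8, 16, 32, 64, 128, 256.
g_2(k) for k = 0…8: 1, 2, 4, 8, 16, 32, 64, 128, 256.
c_8 = Σ_k C(8,k)·g_1(k)·g_2(8−k) = 1·1·256 + 8·2·128 + 28·4·64 + 56·8·32 + 70·16·16 + 56·32·8 + 28·64·4 + 8·128·2 + 1·256·1 = 256 + 2048 + 7168 + 14336 + 17920 + 14336 + 7168 + 2048 + 256 = 65536.

65536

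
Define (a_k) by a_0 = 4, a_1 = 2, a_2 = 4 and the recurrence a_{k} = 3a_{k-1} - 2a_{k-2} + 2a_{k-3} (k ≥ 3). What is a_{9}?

The ordinary generating function has denominator 1 - 3q + 2q^2 - 2q^3.
Iterating the recurrence: a_0,…,a_{9} = 4, 2, 4, 16, 44, 108, 268, 676, 1708, 4308.

4308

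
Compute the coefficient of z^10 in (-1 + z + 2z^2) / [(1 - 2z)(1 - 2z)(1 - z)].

-3070

The denominator gives the recurrence a_n = 5a_(n−1) − 8a_(n−2) + 4a_(n−3) for n ≥ 3; the numerator fixes a_0 = -1, a_1 = -4, a_2 = -10.
Iterating: -1, -4, -10, -22, -46, -94, -190, -382, -766, -1534, -3070, so a_10 = -3070.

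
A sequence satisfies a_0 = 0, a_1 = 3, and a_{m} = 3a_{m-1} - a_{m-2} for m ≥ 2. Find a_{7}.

1131

The ordinary generating function has denominator 1 - 3z + z^2.
Iterating the recurrence: a_0,…,a_{7} = 0, 3, 9, 24, 63, 165, 432, 1131.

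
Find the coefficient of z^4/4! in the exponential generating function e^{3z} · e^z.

The EGF product rule gives c_4 = Σ_{k_1+k_2=4} C(4; k_1,k_2) · ∏ g_i(k_i), where e^{3z} gives (3)^k; e^z gives (1)^k.
g_1(k) for k = 0…4: 1, 3, 9, 27, 81.
g_2(k) for k = 0…4: 1, 1, 1, 1, 1.
c_4 = Σ_k C(4,k)·g_1(k)·g_2(4−k) = 1·1·1 + 4·3·1 + 6·9·1 + 4·27·1 + 1·81·1 = 1 + 12 + 54 + 108 + 81 = 256.

256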